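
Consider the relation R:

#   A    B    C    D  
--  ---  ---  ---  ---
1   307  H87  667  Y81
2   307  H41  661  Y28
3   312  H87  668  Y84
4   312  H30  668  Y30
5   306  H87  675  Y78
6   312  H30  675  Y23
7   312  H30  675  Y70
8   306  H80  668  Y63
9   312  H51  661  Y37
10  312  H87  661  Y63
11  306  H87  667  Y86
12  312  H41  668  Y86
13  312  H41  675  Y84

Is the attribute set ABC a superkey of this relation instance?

Rows 6 and 7 have the same ABC value (A=312, B=H30, C=675) but are distinct tuples, so ABC does not determine every attribute — not a superkey.

No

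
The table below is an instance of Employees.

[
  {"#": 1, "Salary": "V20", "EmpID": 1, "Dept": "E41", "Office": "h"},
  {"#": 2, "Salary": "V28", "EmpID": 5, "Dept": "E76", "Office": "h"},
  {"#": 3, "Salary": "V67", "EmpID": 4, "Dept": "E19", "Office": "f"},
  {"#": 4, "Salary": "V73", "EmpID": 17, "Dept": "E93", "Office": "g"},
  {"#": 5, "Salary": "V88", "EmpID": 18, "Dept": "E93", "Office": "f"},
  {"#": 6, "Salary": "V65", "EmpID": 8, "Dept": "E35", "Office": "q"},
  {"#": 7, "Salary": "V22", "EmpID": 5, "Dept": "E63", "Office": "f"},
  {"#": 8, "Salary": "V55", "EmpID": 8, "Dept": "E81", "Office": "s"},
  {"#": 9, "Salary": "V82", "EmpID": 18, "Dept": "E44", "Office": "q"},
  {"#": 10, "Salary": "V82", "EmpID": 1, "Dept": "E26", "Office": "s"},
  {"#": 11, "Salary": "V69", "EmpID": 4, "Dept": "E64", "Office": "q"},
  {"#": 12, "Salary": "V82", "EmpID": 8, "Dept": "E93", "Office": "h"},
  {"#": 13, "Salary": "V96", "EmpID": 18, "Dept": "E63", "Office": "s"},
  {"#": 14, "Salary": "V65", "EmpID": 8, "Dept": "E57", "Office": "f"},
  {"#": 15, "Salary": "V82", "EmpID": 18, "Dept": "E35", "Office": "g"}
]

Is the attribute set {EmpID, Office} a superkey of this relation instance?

Yes

All 15 rows have distinct {EmpID, Office} values, so {EmpID, Office} → (all attributes) holds and {EmpID, Office} is a superkey.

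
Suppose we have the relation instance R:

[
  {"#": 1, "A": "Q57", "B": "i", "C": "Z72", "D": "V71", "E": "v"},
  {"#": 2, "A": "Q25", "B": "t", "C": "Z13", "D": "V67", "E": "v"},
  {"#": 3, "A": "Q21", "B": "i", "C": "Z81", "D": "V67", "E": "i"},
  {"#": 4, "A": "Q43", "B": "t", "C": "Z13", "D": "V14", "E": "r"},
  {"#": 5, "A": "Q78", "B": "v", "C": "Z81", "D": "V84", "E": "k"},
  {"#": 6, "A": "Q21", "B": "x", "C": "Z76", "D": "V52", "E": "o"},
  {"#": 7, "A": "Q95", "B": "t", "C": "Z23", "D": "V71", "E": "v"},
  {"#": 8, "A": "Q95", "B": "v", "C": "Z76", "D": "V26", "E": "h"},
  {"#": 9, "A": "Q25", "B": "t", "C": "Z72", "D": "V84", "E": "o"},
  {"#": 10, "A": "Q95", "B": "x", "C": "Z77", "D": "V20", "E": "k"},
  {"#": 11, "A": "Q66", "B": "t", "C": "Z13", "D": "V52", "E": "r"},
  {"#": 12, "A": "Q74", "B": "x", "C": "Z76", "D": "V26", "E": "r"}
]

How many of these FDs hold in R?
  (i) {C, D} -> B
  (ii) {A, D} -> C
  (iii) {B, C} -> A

(i) {C, D} -> B: (C=Z76, D=V26): rows 8, 12 → B takes values {v, x} — violation — fails.
(ii) {A, D} -> C: every LHS value maps to a single RHS value — holds.
(iii) {B, C} -> A: (B=t, C=Z13): rows 2, 4, 11 → A takes values {Q25, Q43, Q66} — violation; (B=x, C=Z76): rows 6, 12 → A takes values {Q21, Q74} — violation — fails.
1 of the 3 dependencies holds.

1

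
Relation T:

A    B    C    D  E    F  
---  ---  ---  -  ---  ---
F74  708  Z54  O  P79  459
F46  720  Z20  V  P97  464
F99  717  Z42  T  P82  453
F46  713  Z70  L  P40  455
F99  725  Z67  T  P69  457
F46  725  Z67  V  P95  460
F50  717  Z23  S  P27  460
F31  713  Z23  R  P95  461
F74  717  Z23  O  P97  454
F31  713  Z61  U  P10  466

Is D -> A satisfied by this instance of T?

D=O: 2 rows → A = F74, F74 ✓
D=V: 2 rows → A = F46, F46 ✓
D=T: 2 rows → A = F99, F99 ✓
D=L: 1 row → A = F46 ✓
D=S: 1 row → A = F50 ✓
D=R: 1 row → A = F31 ✓
D=U: 1 row → A = F31 ✓
Every D value is associated with a single A value, so D -> A holds.

Yes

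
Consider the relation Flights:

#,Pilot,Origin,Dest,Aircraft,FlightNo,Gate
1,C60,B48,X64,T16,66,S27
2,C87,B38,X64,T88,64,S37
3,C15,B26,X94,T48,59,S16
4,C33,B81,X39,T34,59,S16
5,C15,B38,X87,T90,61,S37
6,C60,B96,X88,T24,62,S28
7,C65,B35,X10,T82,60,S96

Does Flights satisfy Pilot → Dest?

No

Pilot=C60: rows 1, 6 → Dest takes values {X64, X88} — violation
Pilot=C87: row 2 → Dest = X64 ✓
Pilot=C15: rows 3, 5 → Dest takes values {X94, X87} — violation
Pilot=C33: row 4 → Dest = X39 ✓
Pilot=C65: row 7 → Dest = X10 ✓
Two rows agree on Pilot but differ on Dest, so Pilot → Dest does not hold.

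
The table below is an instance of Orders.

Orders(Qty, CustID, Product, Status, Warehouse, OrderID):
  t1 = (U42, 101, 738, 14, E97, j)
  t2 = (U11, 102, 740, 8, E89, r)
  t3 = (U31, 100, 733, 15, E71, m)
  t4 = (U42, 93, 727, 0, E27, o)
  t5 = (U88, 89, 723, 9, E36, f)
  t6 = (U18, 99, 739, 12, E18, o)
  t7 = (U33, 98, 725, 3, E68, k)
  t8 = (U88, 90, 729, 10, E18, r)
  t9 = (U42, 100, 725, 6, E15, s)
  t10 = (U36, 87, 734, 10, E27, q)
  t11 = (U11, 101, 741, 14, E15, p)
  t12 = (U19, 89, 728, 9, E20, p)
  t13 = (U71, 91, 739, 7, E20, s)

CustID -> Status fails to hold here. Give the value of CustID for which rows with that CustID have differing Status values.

100

CustID=101: rows 1, 11 → Status = 14, 14 ✓
CustID=102: row 2 → Status = 8 ✓
CustID=100: rows 3, 9 → Status takes values {15, 6} — violation
CustID=93: row 4 → Status = 0 ✓
CustID=89: rows 5, 12 → Status = 9, 9 ✓
CustID=99: row 6 → Status = 12 ✓
CustID=98: row 7 → Status = 3 ✓
CustID=90: row 8 → Status = 10 ✓
CustID=87: row 10 → Status = 10 ✓
CustID=91: row 13 → Status = 7 ✓
The only CustID value with inconsistent Status is CustID=100.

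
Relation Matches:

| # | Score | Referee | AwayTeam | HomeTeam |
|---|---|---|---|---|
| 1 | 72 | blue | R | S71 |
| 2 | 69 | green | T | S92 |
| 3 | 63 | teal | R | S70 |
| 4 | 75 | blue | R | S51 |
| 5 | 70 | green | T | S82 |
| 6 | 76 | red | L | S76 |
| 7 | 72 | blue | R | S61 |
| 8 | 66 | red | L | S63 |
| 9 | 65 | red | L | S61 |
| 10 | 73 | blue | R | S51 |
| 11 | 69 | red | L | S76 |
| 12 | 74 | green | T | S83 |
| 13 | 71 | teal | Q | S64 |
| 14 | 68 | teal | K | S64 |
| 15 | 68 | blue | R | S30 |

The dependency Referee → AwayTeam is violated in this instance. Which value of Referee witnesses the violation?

Referee=blue: rows 1, 4, 7, 10, 15 → AwayTeam = R, R, R, R, R ✓
Referee=green: rows 2, 5, 12 → AwayTeam = T, T, T ✓
Referee=teal: rows 3, 13, 14 → AwayTeam takes values {R, Q, K} — violation
Referee=red: rows 6, 8, 9, 11 → AwayTeam = L, L, L, L ✓
The only Referee value with inconsistent AwayTeam is Referee=teal.

teal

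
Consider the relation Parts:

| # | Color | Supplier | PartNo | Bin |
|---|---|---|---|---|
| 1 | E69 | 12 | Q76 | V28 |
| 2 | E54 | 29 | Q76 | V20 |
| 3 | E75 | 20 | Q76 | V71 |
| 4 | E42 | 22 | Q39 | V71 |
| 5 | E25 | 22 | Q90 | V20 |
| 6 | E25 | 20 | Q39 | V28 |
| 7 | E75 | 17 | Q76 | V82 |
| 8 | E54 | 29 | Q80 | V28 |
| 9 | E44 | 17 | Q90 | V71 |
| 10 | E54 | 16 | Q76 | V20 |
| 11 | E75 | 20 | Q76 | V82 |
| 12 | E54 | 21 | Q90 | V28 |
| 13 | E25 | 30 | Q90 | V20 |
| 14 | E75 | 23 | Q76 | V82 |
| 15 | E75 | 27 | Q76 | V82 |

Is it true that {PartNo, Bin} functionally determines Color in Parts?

(PartNo=Q76, Bin=V28): row 1 → Color = E69 ✓
(PartNo=Q76, Bin=V20): rows 2, 10 → Color = E54, E54 ✓
(PartNo=Q76, Bin=V71): row 3 → Color = E75 ✓
(PartNo=Q39, Bin=V71): row 4 → Color = E42 ✓
(PartNo=Q90, Bin=V20): rows 5, 13 → Color = E25, E25 ✓
(PartNo=Q39, Bin=V28): row 6 → Color = E25 ✓
(PartNo=Q76, Bin=V82): rows 7, 11, 14, 15 → Color = E75, E75, E75, E75 ✓
(PartNo=Q80, Bin=V28): row 8 → Color = E54 ✓
(PartNo=Q90, Bin=V71): row 9 → Color = E44 ✓
(PartNo=Q90, Bin=V28): row 12 → Color = E54 ✓
Every {PartNo, Bin} value is associated with a single Color value, so {PartNo, Bin} → Color holds.

Yes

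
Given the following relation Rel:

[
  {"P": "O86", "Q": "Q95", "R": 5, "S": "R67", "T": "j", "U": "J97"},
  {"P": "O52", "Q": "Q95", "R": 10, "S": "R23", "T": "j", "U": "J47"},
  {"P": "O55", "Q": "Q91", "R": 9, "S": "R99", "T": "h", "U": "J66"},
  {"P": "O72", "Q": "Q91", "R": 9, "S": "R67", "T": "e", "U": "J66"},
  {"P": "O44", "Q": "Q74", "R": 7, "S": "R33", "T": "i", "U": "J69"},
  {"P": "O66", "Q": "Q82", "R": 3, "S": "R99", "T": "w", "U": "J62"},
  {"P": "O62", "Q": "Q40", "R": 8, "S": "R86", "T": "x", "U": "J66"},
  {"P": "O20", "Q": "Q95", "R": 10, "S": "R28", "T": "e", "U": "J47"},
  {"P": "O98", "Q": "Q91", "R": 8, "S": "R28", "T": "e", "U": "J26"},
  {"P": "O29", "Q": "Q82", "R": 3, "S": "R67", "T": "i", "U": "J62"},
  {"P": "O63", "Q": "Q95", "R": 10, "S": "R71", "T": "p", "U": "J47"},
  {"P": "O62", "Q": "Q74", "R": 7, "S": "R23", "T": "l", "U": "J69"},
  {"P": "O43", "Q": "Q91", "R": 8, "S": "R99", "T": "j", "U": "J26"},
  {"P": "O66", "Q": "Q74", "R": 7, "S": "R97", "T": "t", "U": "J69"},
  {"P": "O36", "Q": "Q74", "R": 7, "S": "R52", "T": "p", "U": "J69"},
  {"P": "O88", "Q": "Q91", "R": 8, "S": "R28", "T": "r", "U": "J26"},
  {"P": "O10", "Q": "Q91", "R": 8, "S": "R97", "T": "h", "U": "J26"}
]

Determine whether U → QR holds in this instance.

U=J97: 1 row → {Q,R} = (Q95, 5) ✓
U=J47: 3 rows → {Q,R} = (Q95, 10), (Q95, 10), (Q95, 10) ✓
U=J66: 3 rows → {Q,R} takes values {(Q91, 9), (Q40, 8)} — violation
U=J69: 4 rows → {Q,R} = (Q74, 7), (Q74, 7), (Q74, 7), (Q74, 7) ✓
U=J62: 2 rows → {Q,R} = (Q82, 3), (Q82, 3) ✓
U=J26: 4 rows → {Q,R} = (Q91, 8), (Q91, 8), (Q91, 8), (Q91, 8) ✓
Two rows agree on U but differ on QR, so U → QR does not hold.

No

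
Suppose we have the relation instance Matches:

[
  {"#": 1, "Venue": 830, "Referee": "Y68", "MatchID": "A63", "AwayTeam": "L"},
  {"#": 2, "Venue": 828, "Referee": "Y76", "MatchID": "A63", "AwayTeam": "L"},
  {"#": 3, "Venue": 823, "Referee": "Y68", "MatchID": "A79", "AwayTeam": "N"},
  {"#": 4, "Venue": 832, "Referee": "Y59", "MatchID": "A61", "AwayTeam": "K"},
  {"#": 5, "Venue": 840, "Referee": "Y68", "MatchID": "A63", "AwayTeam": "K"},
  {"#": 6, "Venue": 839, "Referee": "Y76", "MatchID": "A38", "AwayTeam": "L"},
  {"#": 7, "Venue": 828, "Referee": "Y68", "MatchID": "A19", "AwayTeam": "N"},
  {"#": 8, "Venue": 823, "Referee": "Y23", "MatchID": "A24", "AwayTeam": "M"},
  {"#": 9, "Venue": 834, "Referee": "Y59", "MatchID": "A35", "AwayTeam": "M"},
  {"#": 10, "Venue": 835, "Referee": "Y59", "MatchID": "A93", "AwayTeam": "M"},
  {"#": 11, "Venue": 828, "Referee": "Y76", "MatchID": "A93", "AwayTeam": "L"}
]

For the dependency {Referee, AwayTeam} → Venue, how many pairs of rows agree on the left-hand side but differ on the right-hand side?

4

(Referee=Y76, AwayTeam=L): violating pairs (2,6), (6,11) — 2 pairs.
(Referee=Y68, AwayTeam=N): violating pairs (3,7) — 1 pair.
(Referee=Y59, AwayTeam=M): violating pairs (9,10) — 1 pair.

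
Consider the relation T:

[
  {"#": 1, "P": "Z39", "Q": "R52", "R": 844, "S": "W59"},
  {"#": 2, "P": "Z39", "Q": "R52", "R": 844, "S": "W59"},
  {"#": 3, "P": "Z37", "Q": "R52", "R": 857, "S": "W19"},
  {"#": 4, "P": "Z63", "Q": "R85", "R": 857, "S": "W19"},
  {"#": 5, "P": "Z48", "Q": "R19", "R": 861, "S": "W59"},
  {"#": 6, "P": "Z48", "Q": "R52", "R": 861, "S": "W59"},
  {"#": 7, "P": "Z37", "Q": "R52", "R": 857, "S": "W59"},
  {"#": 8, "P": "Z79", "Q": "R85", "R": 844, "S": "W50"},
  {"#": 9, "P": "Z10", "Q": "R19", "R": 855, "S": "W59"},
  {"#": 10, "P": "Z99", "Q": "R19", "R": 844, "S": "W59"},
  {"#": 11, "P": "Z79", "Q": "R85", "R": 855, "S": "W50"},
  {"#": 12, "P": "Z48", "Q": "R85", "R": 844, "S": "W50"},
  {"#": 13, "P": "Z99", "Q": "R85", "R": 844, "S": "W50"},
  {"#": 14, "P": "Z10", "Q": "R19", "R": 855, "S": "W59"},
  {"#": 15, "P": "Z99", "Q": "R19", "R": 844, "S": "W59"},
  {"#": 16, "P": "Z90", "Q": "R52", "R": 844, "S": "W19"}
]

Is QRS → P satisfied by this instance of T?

(Q=R52, R=844, S=W59): rows 1, 2 → P = Z39, Z39 ✓
(Q=R52, R=857, S=W19): row 3 → P = Z37 ✓
(Q=R85, R=857, S=W19): row 4 → P = Z63 ✓
(Q=R19, R=861, S=W59): row 5 → P = Z48 ✓
(Q=R52, R=861, S=W59): row 6 → P = Z48 ✓
(Q=R52, R=857, S=W59): row 7 → P = Z37 ✓
(Q=R85, R=844, S=W50): rows 8, 12, 13 → P takes values {Z79, Z48, Z99} — violation
(Q=R19, R=855, S=W59): rows 9, 14 → P = Z10, Z10 ✓
(Q=R19, R=844, S=W59): rows 10, 15 → P = Z99, Z99 ✓
(Q=R85, R=855, S=W50): row 11 → P = Z79 ✓
(Q=R52, R=844, S=W19): row 16 → P = Z90 ✓
Two rows agree on QRS but differ on P, so QRS → P does not hold.

No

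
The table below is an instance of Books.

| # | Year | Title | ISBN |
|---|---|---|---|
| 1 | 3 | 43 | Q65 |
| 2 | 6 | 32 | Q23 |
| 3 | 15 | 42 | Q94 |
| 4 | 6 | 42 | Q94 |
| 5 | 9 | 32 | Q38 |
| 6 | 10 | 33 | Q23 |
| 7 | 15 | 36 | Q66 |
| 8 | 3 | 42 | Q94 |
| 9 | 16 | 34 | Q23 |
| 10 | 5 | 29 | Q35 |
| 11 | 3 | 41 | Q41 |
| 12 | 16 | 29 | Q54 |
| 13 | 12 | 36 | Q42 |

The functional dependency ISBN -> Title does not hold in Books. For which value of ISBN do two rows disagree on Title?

Q23

ISBN=Q65: row 1 → Title = 43 ✓
ISBN=Q23: rows 2, 6, 9 → Title takes values {32, 33, 34} — violation
ISBN=Q94: rows 3, 4, 8 → Title = 42, 42, 42 ✓
ISBN=Q38: row 5 → Title = 32 ✓
ISBN=Q66: row 7 → Title = 36 ✓
ISBN=Q35: row 10 → Title = 29 ✓
ISBN=Q41: row 11 → Title = 41 ✓
ISBN=Q54: row 12 → Title = 29 ✓
ISBN=Q42: row 13 → Title = 36 ✓
The only ISBN value with inconsistent Title is ISBN=Q23.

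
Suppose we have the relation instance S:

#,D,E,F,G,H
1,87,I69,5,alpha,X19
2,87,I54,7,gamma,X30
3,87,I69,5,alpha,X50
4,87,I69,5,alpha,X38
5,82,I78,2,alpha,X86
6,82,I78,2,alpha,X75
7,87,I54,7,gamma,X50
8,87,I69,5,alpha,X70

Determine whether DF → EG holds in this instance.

(D=87, F=5): rows 1, 3, 4, 8 → {E,G} = (I69, alpha), (I69, alpha), (I69, alpha), (I69, alpha) ✓
(D=87, F=7): rows 2, 7 → {E,G} = (I54, gamma), (I54, gamma) ✓
(D=82, F=2): rows 5, 6 → {E,G} = (I78, alpha), (I78, alpha) ✓
Every DF value is associated with a single EG value, so DF → EG holds.

Yes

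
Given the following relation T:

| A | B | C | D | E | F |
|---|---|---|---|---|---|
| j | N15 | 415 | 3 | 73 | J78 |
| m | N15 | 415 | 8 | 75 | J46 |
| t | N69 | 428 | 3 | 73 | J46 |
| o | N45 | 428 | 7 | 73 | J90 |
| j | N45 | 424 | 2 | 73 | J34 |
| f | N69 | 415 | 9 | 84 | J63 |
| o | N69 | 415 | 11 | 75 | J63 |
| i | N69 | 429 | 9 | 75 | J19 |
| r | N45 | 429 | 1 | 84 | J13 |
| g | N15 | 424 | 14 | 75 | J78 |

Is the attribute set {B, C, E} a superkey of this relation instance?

All 10 rows have distinct {B, C, E} values, so {B, C, E} → (all attributes) holds and {B, C, E} is a superkey.

Yes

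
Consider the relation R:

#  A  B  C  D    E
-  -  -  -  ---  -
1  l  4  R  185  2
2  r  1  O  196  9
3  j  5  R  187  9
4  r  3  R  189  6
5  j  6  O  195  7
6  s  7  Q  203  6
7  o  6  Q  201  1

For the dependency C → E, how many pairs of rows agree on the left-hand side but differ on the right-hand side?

C=R: violating pairs (1,3), (1,4), (3,4) — 3 pairs.
C=O: violating pairs (2,5) — 1 pair.
C=Q: violating pairs (6,7) — 1 pair.

5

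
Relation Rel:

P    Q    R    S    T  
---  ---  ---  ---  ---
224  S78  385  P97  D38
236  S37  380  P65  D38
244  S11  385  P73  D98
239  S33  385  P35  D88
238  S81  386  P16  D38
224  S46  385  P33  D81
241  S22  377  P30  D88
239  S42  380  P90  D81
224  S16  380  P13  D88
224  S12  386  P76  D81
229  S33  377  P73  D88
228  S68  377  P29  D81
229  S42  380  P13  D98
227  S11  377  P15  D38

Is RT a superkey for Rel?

No

Two distinct rows share (R=377, T=D88), so RT does not determine every attribute — not a superkey.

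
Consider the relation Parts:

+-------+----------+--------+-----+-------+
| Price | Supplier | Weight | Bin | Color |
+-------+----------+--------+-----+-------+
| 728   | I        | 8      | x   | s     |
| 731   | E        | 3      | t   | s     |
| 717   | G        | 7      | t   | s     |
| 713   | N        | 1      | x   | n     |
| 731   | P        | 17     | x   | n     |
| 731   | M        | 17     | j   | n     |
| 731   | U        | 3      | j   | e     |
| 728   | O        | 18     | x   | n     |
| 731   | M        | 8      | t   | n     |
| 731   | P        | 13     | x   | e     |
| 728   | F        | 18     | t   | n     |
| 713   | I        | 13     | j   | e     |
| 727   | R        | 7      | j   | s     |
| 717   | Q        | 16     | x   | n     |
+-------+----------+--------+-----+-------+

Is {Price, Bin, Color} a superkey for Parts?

All 14 rows have distinct {Price, Bin, Color} values, so {Price, Bin, Color} → (all attributes) holds and {Price, Bin, Color} is a superkey.

Yes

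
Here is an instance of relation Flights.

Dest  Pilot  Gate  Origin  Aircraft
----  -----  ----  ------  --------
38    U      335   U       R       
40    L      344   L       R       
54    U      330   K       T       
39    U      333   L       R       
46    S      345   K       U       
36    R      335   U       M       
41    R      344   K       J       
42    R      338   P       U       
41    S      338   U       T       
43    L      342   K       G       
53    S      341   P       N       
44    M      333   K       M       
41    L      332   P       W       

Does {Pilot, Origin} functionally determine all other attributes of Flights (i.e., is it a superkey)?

Yes

All 13 rows have distinct {Pilot, Origin} values, so {Pilot, Origin} → (all attributes) holds and {Pilot, Origin} is a superkey.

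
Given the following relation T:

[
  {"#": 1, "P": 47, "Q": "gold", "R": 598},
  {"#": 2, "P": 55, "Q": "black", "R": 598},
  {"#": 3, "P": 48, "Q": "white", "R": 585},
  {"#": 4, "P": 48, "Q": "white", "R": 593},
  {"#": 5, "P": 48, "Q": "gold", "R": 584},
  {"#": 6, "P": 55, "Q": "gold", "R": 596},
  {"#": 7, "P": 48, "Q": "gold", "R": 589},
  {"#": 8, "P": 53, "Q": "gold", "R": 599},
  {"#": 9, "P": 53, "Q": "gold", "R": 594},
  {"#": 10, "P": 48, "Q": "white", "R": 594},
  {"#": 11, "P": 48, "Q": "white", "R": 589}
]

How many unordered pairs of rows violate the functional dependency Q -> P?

Q=gold: violating pairs (1,5), (1,6), (1,7), (1,8), (1,9), (5,6), (5,8), (5,9), (6,7), (6,8), (6,9), (7,8), (7,9) — 13 pairs.
Q=white: all 4 rows agree on P — 0 pairs.

13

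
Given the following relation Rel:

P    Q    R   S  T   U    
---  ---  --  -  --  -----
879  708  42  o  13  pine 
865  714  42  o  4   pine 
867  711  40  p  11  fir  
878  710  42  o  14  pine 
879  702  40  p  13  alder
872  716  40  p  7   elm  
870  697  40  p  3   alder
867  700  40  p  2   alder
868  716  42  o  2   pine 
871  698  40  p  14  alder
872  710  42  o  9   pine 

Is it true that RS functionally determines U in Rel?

No

(R=42, S=o): 5 rows → U = pine, pine, pine, pine, pine ✓
(R=40, S=p): 6 rows → U takes values {fir, alder, elm} — violation
Two rows agree on RS but differ on U, so RS → U does not hold.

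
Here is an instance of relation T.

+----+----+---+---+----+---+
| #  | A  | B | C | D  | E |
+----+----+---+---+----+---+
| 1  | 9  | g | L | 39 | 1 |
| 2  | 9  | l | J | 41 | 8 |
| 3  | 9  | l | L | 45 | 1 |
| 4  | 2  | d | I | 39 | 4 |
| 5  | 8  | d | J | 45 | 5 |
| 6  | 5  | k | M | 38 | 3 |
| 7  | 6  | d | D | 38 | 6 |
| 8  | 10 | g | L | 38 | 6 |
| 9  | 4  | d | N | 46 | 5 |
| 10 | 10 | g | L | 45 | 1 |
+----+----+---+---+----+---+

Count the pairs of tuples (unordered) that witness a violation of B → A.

B=g: violating pairs (1,8), (1,10) — 2 pairs.
B=l: all 2 rows agree on A — 0 pairs.
B=d: violating pairs (4,5), (4,7), (4,9), (5,7), (5,9), (7,9) — 6 pairs.

8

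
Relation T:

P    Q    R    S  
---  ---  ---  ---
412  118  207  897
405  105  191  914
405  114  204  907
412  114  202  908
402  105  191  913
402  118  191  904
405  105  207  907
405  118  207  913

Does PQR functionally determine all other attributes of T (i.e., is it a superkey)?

Yes

All 8 rows have distinct PQR values, so PQR → (all attributes) holds and PQR is a superkey.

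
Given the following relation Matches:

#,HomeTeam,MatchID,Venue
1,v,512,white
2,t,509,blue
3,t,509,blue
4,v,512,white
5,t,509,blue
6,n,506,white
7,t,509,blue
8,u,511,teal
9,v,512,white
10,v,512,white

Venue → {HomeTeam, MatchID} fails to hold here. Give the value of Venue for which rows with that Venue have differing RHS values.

Venue=white: rows 1, 4, 6, 9, 10 → {HomeTeam,MatchID} takes values {(v, 512), (n, 506)} — violation
Venue=blue: rows 2, 3, 5, 7 → {HomeTeam,MatchID} = (t, 509), (t, 509), (t, 509), (t, 509) ✓
Venue=teal: row 8 → {HomeTeam,MatchID} = (u, 511) ✓
The only Venue value with inconsistent RHS is Venue=white.

white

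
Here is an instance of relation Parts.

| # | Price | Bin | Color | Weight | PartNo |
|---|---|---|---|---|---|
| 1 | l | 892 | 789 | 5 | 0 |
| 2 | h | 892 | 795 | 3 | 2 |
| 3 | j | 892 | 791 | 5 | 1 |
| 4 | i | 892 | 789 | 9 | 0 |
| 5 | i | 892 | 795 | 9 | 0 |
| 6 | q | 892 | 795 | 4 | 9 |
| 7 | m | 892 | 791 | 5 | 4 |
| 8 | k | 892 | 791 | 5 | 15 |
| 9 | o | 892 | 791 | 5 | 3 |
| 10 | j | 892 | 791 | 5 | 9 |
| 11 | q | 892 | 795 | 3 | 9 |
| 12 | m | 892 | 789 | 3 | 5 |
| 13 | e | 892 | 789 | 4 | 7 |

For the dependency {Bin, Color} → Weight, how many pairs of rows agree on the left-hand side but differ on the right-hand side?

(Bin=892, Color=789): violating pairs (1,4), (1,12), (1,13), (4,12), (4,13), (12,13) — 6 pairs.
(Bin=892, Color=795): violating pairs (2,5), (2,6), (5,6), (5,11), (6,11) — 5 pairs.
(Bin=892, Color=791): all 5 rows agree on Weight — 0 pairs.

11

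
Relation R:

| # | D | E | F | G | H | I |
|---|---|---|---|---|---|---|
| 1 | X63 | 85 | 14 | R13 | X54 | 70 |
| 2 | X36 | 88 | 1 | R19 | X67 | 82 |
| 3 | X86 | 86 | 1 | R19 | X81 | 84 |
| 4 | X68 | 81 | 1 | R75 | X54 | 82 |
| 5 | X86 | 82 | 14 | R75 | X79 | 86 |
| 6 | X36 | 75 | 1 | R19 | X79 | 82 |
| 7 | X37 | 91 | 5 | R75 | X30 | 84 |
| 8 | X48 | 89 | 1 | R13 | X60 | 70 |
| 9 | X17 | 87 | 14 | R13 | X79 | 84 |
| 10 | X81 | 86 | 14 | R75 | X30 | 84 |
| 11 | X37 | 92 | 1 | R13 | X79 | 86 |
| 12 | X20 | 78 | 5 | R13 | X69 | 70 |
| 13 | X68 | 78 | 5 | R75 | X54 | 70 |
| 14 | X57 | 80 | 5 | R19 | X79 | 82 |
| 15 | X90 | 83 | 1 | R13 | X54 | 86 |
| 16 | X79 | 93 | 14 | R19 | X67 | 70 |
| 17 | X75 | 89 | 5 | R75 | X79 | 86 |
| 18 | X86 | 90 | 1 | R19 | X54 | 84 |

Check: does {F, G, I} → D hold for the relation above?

No

(F=14, G=R13, I=70): row 1 → D = X63 ✓
(F=1, G=R19, I=82): rows 2, 6 → D = X36, X36 ✓
(F=1, G=R19, I=84): rows 3, 18 → D = X86, X86 ✓
(F=1, G=R75, I=82): row 4 → D = X68 ✓
(F=14, G=R75, I=86): row 5 → D = X86 ✓
(F=5, G=R75, I=84): row 7 → D = X37 ✓
(F=1, G=R13, I=70): row 8 → D = X48 ✓
(F=14, G=R13, I=84): row 9 → D = X17 ✓
(F=14, G=R75, I=84): row 10 → D = X81 ✓
(F=1, G=R13, I=86): rows 11, 15 → D takes values {X37, X90} — violation
(F=5, G=R13, I=70): row 12 → D = X20 ✓
(F=5, G=R75, I=70): row 13 → D = X68 ✓
(F=5, G=R19, I=82): row 14 → D = X57 ✓
(F=14, G=R19, I=70): row 16 → D = X79 ✓
(F=5, G=R75, I=86): row 17 → D = X75 ✓
Two rows agree on {F, G, I} but differ on D, so {F, G, I} → D does not hold.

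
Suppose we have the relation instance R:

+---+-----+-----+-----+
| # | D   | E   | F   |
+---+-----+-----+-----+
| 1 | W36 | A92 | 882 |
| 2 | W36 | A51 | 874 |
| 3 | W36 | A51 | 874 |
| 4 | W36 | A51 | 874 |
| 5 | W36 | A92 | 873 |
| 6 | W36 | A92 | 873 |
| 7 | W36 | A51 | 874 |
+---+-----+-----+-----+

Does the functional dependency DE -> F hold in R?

(D=W36, E=A92): rows 1, 5, 6 → F takes values {882, 873} — violation
(D=W36, E=A51): rows 2, 3, 4, 7 → F = 874, 874, 874, 874 ✓
Two rows agree on DE but differ on F, so DE -> F does not hold.

No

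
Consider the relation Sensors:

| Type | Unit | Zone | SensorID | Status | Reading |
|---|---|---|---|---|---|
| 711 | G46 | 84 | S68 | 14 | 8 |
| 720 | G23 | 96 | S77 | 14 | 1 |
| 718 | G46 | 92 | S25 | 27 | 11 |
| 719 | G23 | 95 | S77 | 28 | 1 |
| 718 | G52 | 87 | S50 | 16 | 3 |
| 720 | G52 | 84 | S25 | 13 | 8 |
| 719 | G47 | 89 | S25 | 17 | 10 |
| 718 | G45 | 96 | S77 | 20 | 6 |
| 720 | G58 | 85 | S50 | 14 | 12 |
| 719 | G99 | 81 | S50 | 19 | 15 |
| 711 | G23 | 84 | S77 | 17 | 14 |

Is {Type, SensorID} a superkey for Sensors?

Yes

All 11 rows have distinct {Type, SensorID} values, so {Type, SensorID} → (all attributes) holds and {Type, SensorID} is a superkey.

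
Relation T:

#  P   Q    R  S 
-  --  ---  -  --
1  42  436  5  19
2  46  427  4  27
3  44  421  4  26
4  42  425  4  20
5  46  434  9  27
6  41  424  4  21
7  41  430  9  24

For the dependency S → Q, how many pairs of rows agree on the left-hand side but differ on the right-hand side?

1

S=27: violating pairs (2,5) — 1 pair.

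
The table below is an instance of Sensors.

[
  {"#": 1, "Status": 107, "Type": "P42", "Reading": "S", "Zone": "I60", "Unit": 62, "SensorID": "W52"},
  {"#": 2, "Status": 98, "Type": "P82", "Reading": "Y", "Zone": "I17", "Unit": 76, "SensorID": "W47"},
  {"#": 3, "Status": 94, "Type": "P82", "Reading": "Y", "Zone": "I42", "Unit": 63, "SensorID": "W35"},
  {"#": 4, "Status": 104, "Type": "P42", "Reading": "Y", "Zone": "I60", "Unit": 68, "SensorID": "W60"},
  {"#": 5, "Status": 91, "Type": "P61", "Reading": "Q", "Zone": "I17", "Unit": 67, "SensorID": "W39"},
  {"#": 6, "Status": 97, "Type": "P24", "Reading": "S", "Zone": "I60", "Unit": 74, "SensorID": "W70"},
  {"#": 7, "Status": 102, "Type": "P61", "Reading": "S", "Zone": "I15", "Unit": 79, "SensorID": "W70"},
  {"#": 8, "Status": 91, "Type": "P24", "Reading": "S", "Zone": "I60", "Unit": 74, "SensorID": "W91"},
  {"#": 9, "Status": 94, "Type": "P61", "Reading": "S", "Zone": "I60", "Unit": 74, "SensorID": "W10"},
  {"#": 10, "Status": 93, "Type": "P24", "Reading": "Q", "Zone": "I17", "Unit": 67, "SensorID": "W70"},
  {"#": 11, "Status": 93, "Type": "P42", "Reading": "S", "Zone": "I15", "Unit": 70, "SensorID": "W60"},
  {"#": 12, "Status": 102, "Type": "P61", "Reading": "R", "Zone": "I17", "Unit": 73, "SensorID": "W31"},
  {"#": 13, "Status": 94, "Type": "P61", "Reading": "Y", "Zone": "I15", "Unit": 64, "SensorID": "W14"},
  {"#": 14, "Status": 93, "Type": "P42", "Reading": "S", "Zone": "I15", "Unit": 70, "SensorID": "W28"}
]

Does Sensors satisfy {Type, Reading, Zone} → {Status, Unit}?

No

(Type=P42, Reading=S, Zone=I60): row 1 → {Status,Unit} = (107, 62) ✓
(Type=P82, Reading=Y, Zone=I17): row 2 → {Status,Unit} = (98, 76) ✓
(Type=P82, Reading=Y, Zone=I42): row 3 → {Status,Unit} = (94, 63) ✓
(Type=P42, Reading=Y, Zone=I60): row 4 → {Status,Unit} = (104, 68) ✓
(Type=P61, Reading=Q, Zone=I17): row 5 → {Status,Unit} = (91, 67) ✓
(Type=P24, Reading=S, Zone=I60): rows 6, 8 → {Status,Unit} takes values {(97, 74), (91, 74)} — violation
(Type=P61, Reading=S, Zone=I15): row 7 → {Status,Unit} = (102, 79) ✓
(Type=P61, Reading=S, Zone=I60): row 9 → {Status,Unit} = (94, 74) ✓
(Type=P24, Reading=Q, Zone=I17): row 10 → {Status,Unit} = (93, 67) ✓
(Type=P42, Reading=S, Zone=I15): rows 11, 14 → {Status,Unit} = (93, 70), (93, 70) ✓
(Type=P61, Reading=R, Zone=I17): row 12 → {Status,Unit} = (102, 73) ✓
(Type=P61, Reading=Y, Zone=I15): row 13 → {Status,Unit} = (94, 64) ✓
Two rows agree on {Type, Reading, Zone} but differ on {Status, Unit}, so {Type, Reading, Zone} → {Status, Unit} does not hold.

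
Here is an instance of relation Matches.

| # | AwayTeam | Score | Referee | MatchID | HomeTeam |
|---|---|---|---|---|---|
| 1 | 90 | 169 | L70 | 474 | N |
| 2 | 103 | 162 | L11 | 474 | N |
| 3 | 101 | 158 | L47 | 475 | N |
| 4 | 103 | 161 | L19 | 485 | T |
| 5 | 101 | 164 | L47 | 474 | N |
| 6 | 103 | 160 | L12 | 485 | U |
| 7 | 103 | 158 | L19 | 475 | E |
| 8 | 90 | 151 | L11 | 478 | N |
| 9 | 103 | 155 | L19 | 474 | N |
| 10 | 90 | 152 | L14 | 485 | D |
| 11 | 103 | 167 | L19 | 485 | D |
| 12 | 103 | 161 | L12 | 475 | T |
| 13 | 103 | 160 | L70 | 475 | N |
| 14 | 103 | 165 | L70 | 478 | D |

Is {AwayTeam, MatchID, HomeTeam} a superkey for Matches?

Rows 2 and 9 have the same {AwayTeam, MatchID, HomeTeam} value (AwayTeam=103, MatchID=474, HomeTeam=N) but are distinct tuples, so {AwayTeam, MatchID, HomeTeam} does not determine every attribute — not a superkey.

No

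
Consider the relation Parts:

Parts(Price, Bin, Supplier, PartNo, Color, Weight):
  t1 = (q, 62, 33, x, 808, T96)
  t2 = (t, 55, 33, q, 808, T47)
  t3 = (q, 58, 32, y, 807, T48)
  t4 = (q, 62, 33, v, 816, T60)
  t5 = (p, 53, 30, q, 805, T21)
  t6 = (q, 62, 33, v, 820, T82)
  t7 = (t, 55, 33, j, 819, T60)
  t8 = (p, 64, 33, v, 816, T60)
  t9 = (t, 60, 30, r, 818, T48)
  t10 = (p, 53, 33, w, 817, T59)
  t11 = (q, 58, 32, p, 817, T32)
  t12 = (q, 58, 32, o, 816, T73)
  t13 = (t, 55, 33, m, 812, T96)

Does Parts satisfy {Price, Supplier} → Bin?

(Price=q, Supplier=33): rows 1, 4, 6 → Bin = 62, 62, 62 ✓
(Price=t, Supplier=33): rows 2, 7, 13 → Bin = 55, 55, 55 ✓
(Price=q, Supplier=32): rows 3, 11, 12 → Bin = 58, 58, 58 ✓
(Price=p, Supplier=30): row 5 → Bin = 53 ✓
(Price=p, Supplier=33): rows 8, 10 → Bin takes values {64, 53} — violation
(Price=t, Supplier=30): row 9 → Bin = 60 ✓
Two rows agree on {Price, Supplier} but differ on Bin, so {Price, Supplier} → Bin does not hold.

No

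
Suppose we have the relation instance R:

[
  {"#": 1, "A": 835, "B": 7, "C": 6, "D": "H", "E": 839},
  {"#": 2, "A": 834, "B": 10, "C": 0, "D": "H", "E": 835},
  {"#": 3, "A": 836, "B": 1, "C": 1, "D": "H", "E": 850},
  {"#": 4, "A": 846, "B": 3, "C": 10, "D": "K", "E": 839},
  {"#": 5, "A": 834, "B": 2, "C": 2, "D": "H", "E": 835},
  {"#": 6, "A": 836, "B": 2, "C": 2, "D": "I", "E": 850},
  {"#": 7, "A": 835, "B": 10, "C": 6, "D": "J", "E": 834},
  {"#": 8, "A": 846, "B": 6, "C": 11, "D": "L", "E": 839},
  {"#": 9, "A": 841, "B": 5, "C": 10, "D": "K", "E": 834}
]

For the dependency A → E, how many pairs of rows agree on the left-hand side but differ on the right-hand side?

A=835: violating pairs (1,7) — 1 pair.
A=834: all 2 rows agree on E — 0 pairs.
A=836: all 2 rows agree on E — 0 pairs.
A=846: all 2 rows agree on E — 0 pairs.

1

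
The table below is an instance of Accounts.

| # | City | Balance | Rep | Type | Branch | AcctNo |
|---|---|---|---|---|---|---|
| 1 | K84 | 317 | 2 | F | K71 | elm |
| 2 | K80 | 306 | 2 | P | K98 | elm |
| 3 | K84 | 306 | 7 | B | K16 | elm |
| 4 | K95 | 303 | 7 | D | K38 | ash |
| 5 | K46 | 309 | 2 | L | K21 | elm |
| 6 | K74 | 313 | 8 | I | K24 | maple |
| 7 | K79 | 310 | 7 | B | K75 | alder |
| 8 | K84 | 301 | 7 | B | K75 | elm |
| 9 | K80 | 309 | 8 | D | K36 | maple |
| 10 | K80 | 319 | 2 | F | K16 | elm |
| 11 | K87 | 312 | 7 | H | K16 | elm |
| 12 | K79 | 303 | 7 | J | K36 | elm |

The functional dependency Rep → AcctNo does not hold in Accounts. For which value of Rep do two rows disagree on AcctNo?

7

Rep=2: rows 1, 2, 5, 10 → AcctNo = elm, elm, elm, elm ✓
Rep=7: rows 3, 4, 7, 8, 11, 12 → AcctNo takes values {elm, ash, alder} — violation
Rep=8: rows 6, 9 → AcctNo = maple, maple ✓
The only Rep value with inconsistent AcctNo is Rep=7.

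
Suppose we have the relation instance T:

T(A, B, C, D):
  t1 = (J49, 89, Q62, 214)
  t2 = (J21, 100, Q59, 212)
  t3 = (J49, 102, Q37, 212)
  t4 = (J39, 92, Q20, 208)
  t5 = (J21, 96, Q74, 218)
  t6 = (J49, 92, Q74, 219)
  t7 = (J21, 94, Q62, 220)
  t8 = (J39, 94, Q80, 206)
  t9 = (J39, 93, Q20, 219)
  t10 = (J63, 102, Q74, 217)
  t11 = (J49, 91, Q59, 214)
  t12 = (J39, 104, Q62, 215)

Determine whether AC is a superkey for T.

Rows 4 and 9 have the same AC value (A=J39, C=Q20) but are distinct tuples, so AC does not determine every attribute — not a superkey.

No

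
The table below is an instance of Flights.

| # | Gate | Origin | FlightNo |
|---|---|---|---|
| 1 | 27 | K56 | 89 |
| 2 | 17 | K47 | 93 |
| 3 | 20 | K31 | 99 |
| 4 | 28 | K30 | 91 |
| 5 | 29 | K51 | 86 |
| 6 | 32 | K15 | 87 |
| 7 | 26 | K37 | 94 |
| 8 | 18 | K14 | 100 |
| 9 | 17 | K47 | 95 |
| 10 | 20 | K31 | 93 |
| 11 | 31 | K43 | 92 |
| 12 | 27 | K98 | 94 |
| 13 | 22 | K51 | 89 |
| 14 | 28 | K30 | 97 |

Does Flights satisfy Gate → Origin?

Gate=27: rows 1, 12 → Origin takes values {K56, K98} — violation
Gate=17: rows 2, 9 → Origin = K47, K47 ✓
Gate=20: rows 3, 10 → Origin = K31, K31 ✓
Gate=28: rows 4, 14 → Origin = K30, K30 ✓
Gate=29: row 5 → Origin = K51 ✓
Gate=32: row 6 → Origin = K15 ✓
Gate=26: row 7 → Origin = K37 ✓
Gate=18: row 8 → Origin = K14 ✓
Gate=31: row 11 → Origin = K43 ✓
Gate=22: row 13 → Origin = K51 ✓
Two rows agree on Gate but differ on Origin, so Gate → Origin does not hold.

No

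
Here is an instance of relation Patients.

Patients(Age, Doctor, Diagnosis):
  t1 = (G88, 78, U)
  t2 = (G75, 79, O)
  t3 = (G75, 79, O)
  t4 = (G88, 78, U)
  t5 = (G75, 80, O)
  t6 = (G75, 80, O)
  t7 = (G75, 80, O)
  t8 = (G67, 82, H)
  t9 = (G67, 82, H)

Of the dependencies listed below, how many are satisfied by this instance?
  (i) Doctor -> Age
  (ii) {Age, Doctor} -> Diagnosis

2

(i) Doctor -> Age: every LHS value maps to a single RHS value — holds.
(ii) {Age, Doctor} -> Diagnosis: every LHS value maps to a single RHS value — holds.
2 of the 2 dependencies hold.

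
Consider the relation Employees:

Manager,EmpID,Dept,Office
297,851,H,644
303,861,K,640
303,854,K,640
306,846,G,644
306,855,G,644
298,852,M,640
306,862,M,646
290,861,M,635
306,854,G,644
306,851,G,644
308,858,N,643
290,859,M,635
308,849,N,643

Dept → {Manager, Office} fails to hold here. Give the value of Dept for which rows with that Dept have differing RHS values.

M

Dept=H: 1 row → {Manager,Office} = (297, 644) ✓
Dept=K: 2 rows → {Manager,Office} = (303, 640), (303, 640) ✓
Dept=G: 4 rows → {Manager,Office} = (306, 644), (306, 644), (306, 644), (306, 644) ✓
Dept=M: 4 rows → {Manager,Office} takes values {(298, 640), (306, 646), (290, 635)} — violation
Dept=N: 2 rows → {Manager,Office} = (308, 643), (308, 643) ✓
The only Dept value with inconsistent RHS is Dept=M.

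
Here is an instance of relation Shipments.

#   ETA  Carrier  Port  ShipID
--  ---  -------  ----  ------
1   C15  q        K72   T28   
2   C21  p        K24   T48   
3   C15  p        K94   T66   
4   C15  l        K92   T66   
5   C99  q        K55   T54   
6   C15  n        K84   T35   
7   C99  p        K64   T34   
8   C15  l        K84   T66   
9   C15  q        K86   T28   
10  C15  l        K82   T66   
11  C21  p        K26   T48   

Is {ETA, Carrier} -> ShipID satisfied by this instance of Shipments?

Yes

(ETA=C15, Carrier=q): rows 1, 9 → ShipID = T28, T28 ✓
(ETA=C21, Carrier=p): rows 2, 11 → ShipID = T48, T48 ✓
(ETA=C15, Carrier=p): row 3 → ShipID = T66 ✓
(ETA=C15, Carrier=l): rows 4, 8, 10 → ShipID = T66, T66, T66 ✓
(ETA=C99, Carrier=q): row 5 → ShipID = T54 ✓
(ETA=C15, Carrier=n): row 6 → ShipID = T35 ✓
(ETA=C99, Carrier=p): row 7 → ShipID = T34 ✓
Every {ETA, Carrier} value is associated with a single ShipID value, so {ETA, Carrier} -> ShipID holds.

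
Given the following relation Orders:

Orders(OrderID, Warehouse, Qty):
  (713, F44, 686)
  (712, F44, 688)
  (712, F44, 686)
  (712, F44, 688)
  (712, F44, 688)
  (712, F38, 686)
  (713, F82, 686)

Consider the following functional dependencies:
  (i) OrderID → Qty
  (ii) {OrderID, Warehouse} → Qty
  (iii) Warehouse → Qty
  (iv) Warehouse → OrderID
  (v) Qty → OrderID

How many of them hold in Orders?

0

(i) OrderID → Qty: OrderID=712: 5 rows → Qty takes values {688, 686} — violation — fails.
(ii) {OrderID, Warehouse} → Qty: (OrderID=712, Warehouse=F44): 4 rows → Qty takes values {688, 686} — violation — fails.
(iii) Warehouse → Qty: Warehouse=F44: 5 rows → Qty takes values {686, 688} — violation — fails.
(iv) Warehouse → OrderID: Warehouse=F44: 5 rows → OrderID takes values {713, 712} — violation — fails.
(v) Qty → OrderID: Qty=686: 4 rows → OrderID takes values {713, 712} — violation — fails.
None of the 5 dependencies hold.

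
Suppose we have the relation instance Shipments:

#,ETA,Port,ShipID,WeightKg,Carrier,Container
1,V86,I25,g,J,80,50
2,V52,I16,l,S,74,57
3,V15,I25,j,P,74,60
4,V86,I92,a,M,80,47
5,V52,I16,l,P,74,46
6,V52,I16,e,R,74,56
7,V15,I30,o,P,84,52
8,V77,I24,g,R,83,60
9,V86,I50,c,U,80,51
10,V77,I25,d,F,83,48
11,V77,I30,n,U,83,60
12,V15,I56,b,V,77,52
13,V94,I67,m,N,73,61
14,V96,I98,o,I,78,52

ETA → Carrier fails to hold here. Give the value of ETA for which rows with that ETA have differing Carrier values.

V15

ETA=V86: rows 1, 4, 9 → Carrier = 80, 80, 80 ✓
ETA=V52: rows 2, 5, 6 → Carrier = 74, 74, 74 ✓
ETA=V15: rows 3, 7, 12 → Carrier takes values {74, 84, 77} — violation
ETA=V77: rows 8, 10, 11 → Carrier = 83, 83, 83 ✓
ETA=V94: row 13 → Carrier = 73 ✓
ETA=V96: row 14 → Carrier = 78 ✓
The only ETA value with inconsistent Carrier is ETA=V15.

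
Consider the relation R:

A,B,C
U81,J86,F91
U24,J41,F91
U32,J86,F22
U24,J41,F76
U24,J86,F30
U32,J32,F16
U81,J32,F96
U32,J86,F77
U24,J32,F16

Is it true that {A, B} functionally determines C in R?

(A=U81, B=J86): 1 row → C = F91 ✓
(A=U24, B=J41): 2 rows → C takes values {F91, F76} — violation
(A=U32, B=J86): 2 rows → C takes values {F22, F77} — violation
(A=U24, B=J86): 1 row → C = F30 ✓
(A=U32, B=J32): 1 row → C = F16 ✓
(A=U81, B=J32): 1 row → C = F96 ✓
(A=U24, B=J32): 1 row → C = F16 ✓
Two rows agree on {A, B} but differ on C, so {A, B} -> C does not hold.

No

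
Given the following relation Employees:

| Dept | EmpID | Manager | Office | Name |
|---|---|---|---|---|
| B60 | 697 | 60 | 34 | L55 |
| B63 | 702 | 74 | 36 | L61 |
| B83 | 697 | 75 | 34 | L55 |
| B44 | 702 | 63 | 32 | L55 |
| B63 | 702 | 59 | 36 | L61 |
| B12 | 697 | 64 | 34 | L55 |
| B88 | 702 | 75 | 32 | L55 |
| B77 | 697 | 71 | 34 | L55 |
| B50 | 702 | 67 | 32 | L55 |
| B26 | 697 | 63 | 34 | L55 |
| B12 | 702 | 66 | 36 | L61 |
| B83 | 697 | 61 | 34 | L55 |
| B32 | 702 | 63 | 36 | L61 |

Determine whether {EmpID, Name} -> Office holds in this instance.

Yes

(EmpID=697, Name=L55): 6 rows → Office = 34, 34, 34, 34, 34, 34 ✓
(EmpID=702, Name=L61): 4 rows → Office = 36, 36, 36, 36 ✓
(EmpID=702, Name=L55): 3 rows → Office = 32, 32, 32 ✓
Every {EmpID, Name} value is associated with a single Office value, so {EmpID, Name} -> Office holds.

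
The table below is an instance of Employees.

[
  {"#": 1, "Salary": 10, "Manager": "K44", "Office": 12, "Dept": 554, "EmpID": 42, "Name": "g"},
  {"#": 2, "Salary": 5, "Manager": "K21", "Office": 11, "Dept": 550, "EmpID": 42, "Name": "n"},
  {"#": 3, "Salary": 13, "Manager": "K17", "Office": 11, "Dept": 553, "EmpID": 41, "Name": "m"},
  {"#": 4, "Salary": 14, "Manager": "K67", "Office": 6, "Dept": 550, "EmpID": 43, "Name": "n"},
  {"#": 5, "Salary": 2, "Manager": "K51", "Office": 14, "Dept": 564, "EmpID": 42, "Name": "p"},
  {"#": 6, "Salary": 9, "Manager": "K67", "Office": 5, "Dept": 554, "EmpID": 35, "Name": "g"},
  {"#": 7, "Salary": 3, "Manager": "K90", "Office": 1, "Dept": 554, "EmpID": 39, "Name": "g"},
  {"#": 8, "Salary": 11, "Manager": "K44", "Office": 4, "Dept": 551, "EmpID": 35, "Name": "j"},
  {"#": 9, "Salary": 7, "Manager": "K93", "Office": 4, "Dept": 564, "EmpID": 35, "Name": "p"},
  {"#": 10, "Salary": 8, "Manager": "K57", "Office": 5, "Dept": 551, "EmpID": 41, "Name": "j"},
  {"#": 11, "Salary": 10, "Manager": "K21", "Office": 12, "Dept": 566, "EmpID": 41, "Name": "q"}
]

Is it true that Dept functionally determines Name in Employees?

Yes

Dept=554: rows 1, 6, 7 → Name = g, g, g ✓
Dept=550: rows 2, 4 → Name = n, n ✓
Dept=553: row 3 → Name = m ✓
Dept=564: rows 5, 9 → Name = p, p ✓
Dept=551: rows 8, 10 → Name = j, j ✓
Dept=566: row 11 → Name = q ✓
Every Dept value is associated with a single Name value, so Dept -> Name holds.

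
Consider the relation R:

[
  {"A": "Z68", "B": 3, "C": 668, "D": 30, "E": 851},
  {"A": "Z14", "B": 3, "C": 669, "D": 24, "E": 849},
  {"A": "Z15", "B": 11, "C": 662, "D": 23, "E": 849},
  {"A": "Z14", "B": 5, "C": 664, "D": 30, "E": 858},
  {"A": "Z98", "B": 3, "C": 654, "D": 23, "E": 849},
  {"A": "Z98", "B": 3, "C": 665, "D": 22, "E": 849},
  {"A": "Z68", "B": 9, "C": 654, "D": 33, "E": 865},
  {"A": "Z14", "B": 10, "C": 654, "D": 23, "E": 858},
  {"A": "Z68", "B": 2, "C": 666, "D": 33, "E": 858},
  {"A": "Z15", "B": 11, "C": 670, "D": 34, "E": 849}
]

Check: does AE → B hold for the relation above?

No

(A=Z68, E=851): 1 row → B = 3 ✓
(A=Z14, E=849): 1 row → B = 3 ✓
(A=Z15, E=849): 2 rows → B = 11, 11 ✓
(A=Z14, E=858): 2 rows → B takes values {5, 10} — violation
(A=Z98, E=849): 2 rows → B = 3, 3 ✓
(A=Z68, E=865): 1 row → B = 9 ✓
(A=Z68, E=858): 1 row → B = 2 ✓
Two rows agree on AE but differ on B, so AE → B does not hold.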